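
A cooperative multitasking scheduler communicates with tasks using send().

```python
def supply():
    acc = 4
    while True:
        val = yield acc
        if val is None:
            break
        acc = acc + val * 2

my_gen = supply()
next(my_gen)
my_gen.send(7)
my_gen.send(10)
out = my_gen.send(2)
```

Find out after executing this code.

Step 1: next() -> yield acc=4.
Step 2: send(7) -> val=7, acc = 4 + 7*2 = 18, yield 18.
Step 3: send(10) -> val=10, acc = 18 + 10*2 = 38, yield 38.
Step 4: send(2) -> val=2, acc = 38 + 2*2 = 42, yield 42.
Therefore out = 42.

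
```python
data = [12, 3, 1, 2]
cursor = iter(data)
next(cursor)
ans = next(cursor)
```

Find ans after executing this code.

Step 1: Create iterator over [12, 3, 1, 2].
Step 2: next() consumes 12.
Step 3: next() returns 3.
Therefore ans = 3.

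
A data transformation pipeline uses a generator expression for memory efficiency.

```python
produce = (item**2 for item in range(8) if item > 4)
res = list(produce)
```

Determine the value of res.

Step 1: For range(8), keep item > 4, then square:
  item=0: 0 <= 4, excluded
  item=1: 1 <= 4, excluded
  item=2: 2 <= 4, excluded
  item=3: 3 <= 4, excluded
  item=4: 4 <= 4, excluded
  item=5: 5 > 4, yield 5**2 = 25
  item=6: 6 > 4, yield 6**2 = 36
  item=7: 7 > 4, yield 7**2 = 49
Therefore res = [25, 36, 49].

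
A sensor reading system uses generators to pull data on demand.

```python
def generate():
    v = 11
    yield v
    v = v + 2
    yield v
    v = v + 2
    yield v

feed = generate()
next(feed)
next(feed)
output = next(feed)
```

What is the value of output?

Step 1: Trace through generator execution:
  Yield 1: v starts at 11, yield 11
  Yield 2: v = 11 + 2 = 13, yield 13
  Yield 3: v = 13 + 2 = 15, yield 15
Step 2: First next() gets 11, second next() gets the second value, third next() yields 15.
Therefore output = 15.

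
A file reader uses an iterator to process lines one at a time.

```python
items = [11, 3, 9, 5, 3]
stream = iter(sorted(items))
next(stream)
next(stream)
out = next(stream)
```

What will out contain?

Step 1: sorted([11, 3, 9, 5, 3]) = [3, 3, 5, 9, 11].
Step 2: Create iterator and skip 2 elements.
Step 3: next() returns 5.
Therefore out = 5.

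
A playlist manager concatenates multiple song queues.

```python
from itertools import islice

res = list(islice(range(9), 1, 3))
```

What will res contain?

Step 1: islice(range(9), 1, 3) takes elements at indices [1, 3).
Step 2: Elements: [1, 2].
Therefore res = [1, 2].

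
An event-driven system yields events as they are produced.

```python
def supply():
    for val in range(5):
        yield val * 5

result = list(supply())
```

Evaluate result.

Step 1: For each val in range(5), yield val * 5:
  val=0: yield 0 * 5 = 0
  val=1: yield 1 * 5 = 5
  val=2: yield 2 * 5 = 10
  val=3: yield 3 * 5 = 15
  val=4: yield 4 * 5 = 20
Therefore result = [0, 5, 10, 15, 20].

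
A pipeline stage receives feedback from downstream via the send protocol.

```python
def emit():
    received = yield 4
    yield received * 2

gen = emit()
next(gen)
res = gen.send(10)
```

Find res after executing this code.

Step 1: next(gen) advances to first yield, producing 4.
Step 2: send(10) resumes, received = 10.
Step 3: yield received * 2 = 10 * 2 = 20.
Therefore res = 20.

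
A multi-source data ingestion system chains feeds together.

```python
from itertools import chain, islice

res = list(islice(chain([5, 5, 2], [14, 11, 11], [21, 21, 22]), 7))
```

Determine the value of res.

Step 1: chain([5, 5, 2], [14, 11, 11], [21, 21, 22]) = [5, 5, 2, 14, 11, 11, 21, 21, 22].
Step 2: islice takes first 7 elements: [5, 5, 2, 14, 11, 11, 21].
Therefore res = [5, 5, 2, 14, 11, 11, 21].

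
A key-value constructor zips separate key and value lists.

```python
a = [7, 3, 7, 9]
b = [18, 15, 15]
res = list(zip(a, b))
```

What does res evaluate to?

Step 1: zip stops at shortest (len(a)=4, len(b)=3):
  Index 0: (7, 18)
  Index 1: (3, 15)
  Index 2: (7, 15)
Step 2: Last element of a (9) has no pair, dropped.
Therefore res = [(7, 18), (3, 15), (7, 15)].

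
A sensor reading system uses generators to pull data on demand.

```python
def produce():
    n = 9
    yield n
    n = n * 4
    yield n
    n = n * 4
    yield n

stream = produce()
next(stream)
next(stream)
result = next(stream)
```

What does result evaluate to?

Step 1: Trace through generator execution:
  Yield 1: n starts at 9, yield 9
  Yield 2: n = 9 * 4 = 36, yield 36
  Yield 3: n = 36 * 4 = 144, yield 144
Step 2: First next() gets 9, second next() gets the second value, third next() yields 144.
Therefore result = 144.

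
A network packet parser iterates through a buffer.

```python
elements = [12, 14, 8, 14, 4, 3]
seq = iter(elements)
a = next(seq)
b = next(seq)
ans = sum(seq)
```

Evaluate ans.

Step 1: Create iterator over [12, 14, 8, 14, 4, 3].
Step 2: a = next() = 12, b = next() = 14.
Step 3: sum() of remaining [8, 14, 4, 3] = 29.
Therefore ans = 29.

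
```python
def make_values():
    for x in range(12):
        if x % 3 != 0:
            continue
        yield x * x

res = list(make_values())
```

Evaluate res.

Step 1: Only yield x**2 when x is divisible by 3:
  x=0: 0 % 3 == 0, yield 0**2 = 0
  x=3: 3 % 3 == 0, yield 3**2 = 9
  x=6: 6 % 3 == 0, yield 6**2 = 36
  x=9: 9 % 3 == 0, yield 9**2 = 81
Therefore res = [0, 9, 36, 81].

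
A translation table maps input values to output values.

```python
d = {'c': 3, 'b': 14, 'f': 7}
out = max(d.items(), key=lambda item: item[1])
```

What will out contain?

Step 1: Find item with maximum value:
  ('c', 3)
  ('b', 14)
  ('f', 7)
Step 2: Maximum value is 14 at key 'b'.
Therefore out = ('b', 14).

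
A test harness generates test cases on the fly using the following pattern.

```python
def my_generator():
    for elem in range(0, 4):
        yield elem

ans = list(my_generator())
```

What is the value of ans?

Step 1: The generator yields each value from range(0, 4).
Step 2: list() consumes all yields: [0, 1, 2, 3].
Therefore ans = [0, 1, 2, 3].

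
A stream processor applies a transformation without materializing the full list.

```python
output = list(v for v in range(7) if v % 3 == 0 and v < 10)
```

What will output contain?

Step 1: Filter range(7) where v % 3 == 0 and v < 10:
  v=0: both conditions met, included
  v=1: excluded (1 % 3 != 0)
  v=2: excluded (2 % 3 != 0)
  v=3: both conditions met, included
  v=4: excluded (4 % 3 != 0)
  v=5: excluded (5 % 3 != 0)
  v=6: both conditions met, included
Therefore output = [0, 3, 6].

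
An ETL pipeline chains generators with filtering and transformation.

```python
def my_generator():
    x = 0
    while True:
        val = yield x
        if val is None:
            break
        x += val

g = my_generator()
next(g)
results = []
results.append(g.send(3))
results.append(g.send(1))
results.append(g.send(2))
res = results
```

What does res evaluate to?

Step 1: next(g) -> yield 0.
Step 2: send(3) -> x = 3, yield 3.
Step 3: send(1) -> x = 4, yield 4.
Step 4: send(2) -> x = 6, yield 6.
Therefore res = [3, 4, 6].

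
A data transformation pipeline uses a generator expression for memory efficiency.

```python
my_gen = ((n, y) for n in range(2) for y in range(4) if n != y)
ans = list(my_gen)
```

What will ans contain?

Step 1: Nested generator over range(2) x range(4) where n != y:
  (0, 0): excluded (n == y)
  (0, 1): included
  (0, 2): included
  (0, 3): included
  (1, 0): included
  (1, 1): excluded (n == y)
  (1, 2): included
  (1, 3): included
Therefore ans = [(0, 1), (0, 2), (0, 3), (1, 0), (1, 2), (1, 3)].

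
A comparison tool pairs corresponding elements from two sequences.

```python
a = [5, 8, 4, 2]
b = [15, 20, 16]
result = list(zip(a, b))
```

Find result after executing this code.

Step 1: zip stops at shortest (len(a)=4, len(b)=3):
  Index 0: (5, 15)
  Index 1: (8, 20)
  Index 2: (4, 16)
Step 2: Last element of a (2) has no pair, dropped.
Therefore result = [(5, 15), (8, 20), (4, 16)].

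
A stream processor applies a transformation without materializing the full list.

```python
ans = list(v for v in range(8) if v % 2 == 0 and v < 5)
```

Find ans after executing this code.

Step 1: Filter range(8) where v % 2 == 0 and v < 5:
  v=0: both conditions met, included
  v=1: excluded (1 % 2 != 0)
  v=2: both conditions met, included
  v=3: excluded (3 % 2 != 0)
  v=4: both conditions met, included
  v=5: excluded (5 % 2 != 0, 5 >= 5)
  v=6: excluded (6 >= 5)
  v=7: excluded (7 % 2 != 0, 7 >= 5)
Therefore ans = [0, 2, 4].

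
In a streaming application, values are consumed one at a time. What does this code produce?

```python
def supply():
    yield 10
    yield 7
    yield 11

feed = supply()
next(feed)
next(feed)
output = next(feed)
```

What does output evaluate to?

Step 1: supply() creates a generator.
Step 2: next(feed) yields 10 (consumed and discarded).
Step 3: next(feed) yields 7 (consumed and discarded).
Step 4: next(feed) yields 11, assigned to output.
Therefore output = 11.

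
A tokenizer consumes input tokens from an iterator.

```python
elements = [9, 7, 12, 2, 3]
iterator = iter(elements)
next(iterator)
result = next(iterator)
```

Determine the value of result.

Step 1: Create iterator over [9, 7, 12, 2, 3].
Step 2: next() consumes 9.
Step 3: next() returns 7.
Therefore result = 7.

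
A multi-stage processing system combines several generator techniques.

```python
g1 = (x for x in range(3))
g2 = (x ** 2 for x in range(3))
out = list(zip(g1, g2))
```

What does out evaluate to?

Step 1: g1 produces [0, 1, 2].
Step 2: g2 produces [0, 1, 4].
Step 3: zip pairs them: [(0, 0), (1, 1), (2, 4)].
Therefore out = [(0, 0), (1, 1), (2, 4)].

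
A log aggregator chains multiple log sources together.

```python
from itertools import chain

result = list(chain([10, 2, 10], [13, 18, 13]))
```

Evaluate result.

Step 1: chain() concatenates iterables: [10, 2, 10] + [13, 18, 13].
Therefore result = [10, 2, 10, 13, 18, 13].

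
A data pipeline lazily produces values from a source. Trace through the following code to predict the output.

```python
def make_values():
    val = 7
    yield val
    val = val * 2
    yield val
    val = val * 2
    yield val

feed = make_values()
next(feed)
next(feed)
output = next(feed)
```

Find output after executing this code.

Step 1: Trace through generator execution:
  Yield 1: val starts at 7, yield 7
  Yield 2: val = 7 * 2 = 14, yield 14
  Yield 3: val = 14 * 2 = 28, yield 28
Step 2: First next() gets 7, second next() gets the second value, third next() yields 28.
Therefore output = 28.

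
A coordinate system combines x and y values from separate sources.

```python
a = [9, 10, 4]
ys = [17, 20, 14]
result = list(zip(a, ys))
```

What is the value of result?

Step 1: zip pairs elements at same index:
  Index 0: (9, 17)
  Index 1: (10, 20)
  Index 2: (4, 14)
Therefore result = [(9, 17), (10, 20), (4, 14)].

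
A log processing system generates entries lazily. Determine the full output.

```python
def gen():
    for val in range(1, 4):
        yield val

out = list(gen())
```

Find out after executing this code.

Step 1: The generator yields each value from range(1, 4).
Step 2: list() consumes all yields: [1, 2, 3].
Therefore out = [1, 2, 3].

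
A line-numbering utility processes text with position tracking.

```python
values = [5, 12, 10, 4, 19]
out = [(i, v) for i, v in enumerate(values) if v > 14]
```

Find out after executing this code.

Step 1: Filter enumerate([5, 12, 10, 4, 19]) keeping v > 14:
  (0, 5): 5 <= 14, excluded
  (1, 12): 12 <= 14, excluded
  (2, 10): 10 <= 14, excluded
  (3, 4): 4 <= 14, excluded
  (4, 19): 19 > 14, included
Therefore out = [(4, 19)].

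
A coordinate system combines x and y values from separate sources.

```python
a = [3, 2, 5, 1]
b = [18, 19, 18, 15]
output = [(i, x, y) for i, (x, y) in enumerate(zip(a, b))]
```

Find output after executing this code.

Step 1: enumerate(zip(a, b)) gives index with paired elements:
  i=0: (3, 18)
  i=1: (2, 19)
  i=2: (5, 18)
  i=3: (1, 15)
Therefore output = [(0, 3, 18), (1, 2, 19), (2, 5, 18), (3, 1, 15)].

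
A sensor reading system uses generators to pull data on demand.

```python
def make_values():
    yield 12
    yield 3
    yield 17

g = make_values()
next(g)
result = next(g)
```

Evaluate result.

Step 1: make_values() creates a generator.
Step 2: next(g) yields 12 (consumed and discarded).
Step 3: next(g) yields 3, assigned to result.
Therefore result = 3.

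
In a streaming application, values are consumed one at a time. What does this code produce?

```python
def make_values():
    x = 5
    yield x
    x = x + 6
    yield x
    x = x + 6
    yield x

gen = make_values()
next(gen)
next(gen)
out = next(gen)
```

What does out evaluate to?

Step 1: Trace through generator execution:
  Yield 1: x starts at 5, yield 5
  Yield 2: x = 5 + 6 = 11, yield 11
  Yield 3: x = 11 + 6 = 17, yield 17
Step 2: First next() gets 5, second next() gets the second value, third next() yields 17.
Therefore out = 17.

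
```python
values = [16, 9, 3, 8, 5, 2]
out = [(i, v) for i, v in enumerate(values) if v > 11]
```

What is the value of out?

Step 1: Filter enumerate([16, 9, 3, 8, 5, 2]) keeping v > 11:
  (0, 16): 16 > 11, included
  (1, 9): 9 <= 11, excluded
  (2, 3): 3 <= 11, excluded
  (3, 8): 8 <= 11, excluded
  (4, 5): 5 <= 11, excluded
  (5, 2): 2 <= 11, excluded
Therefore out = [(0, 16)].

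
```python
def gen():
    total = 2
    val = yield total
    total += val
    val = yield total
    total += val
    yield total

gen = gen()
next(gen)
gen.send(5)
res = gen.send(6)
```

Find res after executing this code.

Step 1: next() -> yield total=2.
Step 2: send(5) -> val=5, total = 2+5 = 7, yield 7.
Step 3: send(6) -> val=6, total = 7+6 = 13, yield 13.
Therefore res = 13.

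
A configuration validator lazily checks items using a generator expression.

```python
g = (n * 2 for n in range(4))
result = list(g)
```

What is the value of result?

Step 1: For each n in range(4), compute n*2:
  n=0: 0*2 = 0
  n=1: 1*2 = 2
  n=2: 2*2 = 4
  n=3: 3*2 = 6
Therefore result = [0, 2, 4, 6].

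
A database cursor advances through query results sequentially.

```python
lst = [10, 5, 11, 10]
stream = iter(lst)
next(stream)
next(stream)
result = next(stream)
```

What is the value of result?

Step 1: Create iterator over [10, 5, 11, 10].
Step 2: next() consumes 10.
Step 3: next() consumes 5.
Step 4: next() returns 11.
Therefore result = 11.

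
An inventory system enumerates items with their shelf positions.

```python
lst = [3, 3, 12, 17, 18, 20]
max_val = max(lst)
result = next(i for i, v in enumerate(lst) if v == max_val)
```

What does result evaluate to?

Step 1: max([3, 3, 12, 17, 18, 20]) = 20.
Step 2: Find first index where value == 20:
  Index 0: 3 != 20
  Index 1: 3 != 20
  Index 2: 12 != 20
  Index 3: 17 != 20
  Index 4: 18 != 20
  Index 5: 20 == 20, found!
Therefore result = 5.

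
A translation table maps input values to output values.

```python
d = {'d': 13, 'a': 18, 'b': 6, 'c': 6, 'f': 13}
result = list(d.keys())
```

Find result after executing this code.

Step 1: d.keys() returns the dictionary keys in insertion order.
Therefore result = ['d', 'a', 'b', 'c', 'f'].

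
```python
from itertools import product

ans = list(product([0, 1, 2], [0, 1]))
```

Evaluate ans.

Step 1: product([0, 1, 2], [0, 1]) gives all pairs:
  (0, 0)
  (0, 1)
  (1, 0)
  (1, 1)
  (2, 0)
  (2, 1)
Therefore ans = [(0, 0), (0, 1), (1, 0), (1, 1), (2, 0), (2, 1)].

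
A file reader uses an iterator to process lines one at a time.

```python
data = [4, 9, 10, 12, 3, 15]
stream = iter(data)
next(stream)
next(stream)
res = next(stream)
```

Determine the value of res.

Step 1: Create iterator over [4, 9, 10, 12, 3, 15].
Step 2: next() consumes 4.
Step 3: next() consumes 9.
Step 4: next() returns 10.
Therefore res = 10.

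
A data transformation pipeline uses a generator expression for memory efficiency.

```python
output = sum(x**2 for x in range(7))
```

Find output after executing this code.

Step 1: Compute x**2 for each x in range(7):
  x=0: 0**2 = 0
  x=1: 1**2 = 1
  x=2: 2**2 = 4
  x=3: 3**2 = 9
  x=4: 4**2 = 16
  x=5: 5**2 = 25
  x=6: 6**2 = 36
Step 2: sum = 0 + 1 + 4 + 9 + 16 + 25 + 36 = 91.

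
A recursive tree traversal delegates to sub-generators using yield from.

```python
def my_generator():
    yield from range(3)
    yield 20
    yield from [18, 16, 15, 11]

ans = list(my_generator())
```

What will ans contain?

Step 1: Trace yields in order:
  yield 0
  yield 1
  yield 2
  yield 20
  yield 18
  yield 16
  yield 15
  yield 11
Therefore ans = [0, 1, 2, 20, 18, 16, 15, 11].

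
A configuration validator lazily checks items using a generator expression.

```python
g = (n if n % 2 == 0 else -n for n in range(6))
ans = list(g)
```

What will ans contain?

Step 1: For each n in range(6), yield n if even, else -n:
  n=0: even, yield 0
  n=1: odd, yield -1
  n=2: even, yield 2
  n=3: odd, yield -3
  n=4: even, yield 4
  n=5: odd, yield -5
Therefore ans = [0, -1, 2, -3, 4, -5].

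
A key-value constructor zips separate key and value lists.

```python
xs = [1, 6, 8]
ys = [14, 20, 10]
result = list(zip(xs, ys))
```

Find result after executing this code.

Step 1: zip pairs elements at same index:
  Index 0: (1, 14)
  Index 1: (6, 20)
  Index 2: (8, 10)
Therefore result = [(1, 14), (6, 20), (8, 10)].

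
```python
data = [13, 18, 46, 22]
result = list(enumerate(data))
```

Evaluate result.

Step 1: enumerate pairs each element with its index:
  (0, 13)
  (1, 18)
  (2, 46)
  (3, 22)
Therefore result = [(0, 13), (1, 18), (2, 46), (3, 22)].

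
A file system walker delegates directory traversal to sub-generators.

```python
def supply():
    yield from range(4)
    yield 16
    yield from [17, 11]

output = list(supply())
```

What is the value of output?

Step 1: Trace yields in order:
  yield 0
  yield 1
  yield 2
  yield 3
  yield 16
  yield 17
  yield 11
Therefore output = [0, 1, 2, 3, 16, 17, 11].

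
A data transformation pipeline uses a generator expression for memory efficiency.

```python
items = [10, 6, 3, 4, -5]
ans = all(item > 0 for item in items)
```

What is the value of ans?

Step 1: Check item > 0 for each element in [10, 6, 3, 4, -5]:
  10 > 0: True
  6 > 0: True
  3 > 0: True
  4 > 0: True
  -5 > 0: False
Step 2: all() returns False.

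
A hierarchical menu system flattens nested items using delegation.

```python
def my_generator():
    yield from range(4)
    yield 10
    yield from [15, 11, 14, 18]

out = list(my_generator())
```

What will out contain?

Step 1: Trace yields in order:
  yield 0
  yield 1
  yield 2
  yield 3
  yield 10
  yield 15
  yield 11
  yield 14
  yield 18
Therefore out = [0, 1, 2, 3, 10, 15, 11, 14, 18].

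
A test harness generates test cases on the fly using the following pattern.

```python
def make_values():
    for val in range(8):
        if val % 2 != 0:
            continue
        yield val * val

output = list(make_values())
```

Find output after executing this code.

Step 1: Only yield val**2 when val is divisible by 2:
  val=0: 0 % 2 == 0, yield 0**2 = 0
  val=2: 2 % 2 == 0, yield 2**2 = 4
  val=4: 4 % 2 == 0, yield 4**2 = 16
  val=6: 6 % 2 == 0, yield 6**2 = 36
Therefore output = [0, 4, 16, 36].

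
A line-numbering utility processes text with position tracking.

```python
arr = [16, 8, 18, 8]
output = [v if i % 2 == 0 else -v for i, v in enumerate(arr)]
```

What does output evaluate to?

Step 1: For each (i, v), keep v if i is even, negate if odd:
  i=0 (even): keep 16
  i=1 (odd): negate to -8
  i=2 (even): keep 18
  i=3 (odd): negate to -8
Therefore output = [16, -8, 18, -8].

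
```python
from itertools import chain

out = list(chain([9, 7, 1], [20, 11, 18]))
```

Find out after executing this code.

Step 1: chain() concatenates iterables: [9, 7, 1] + [20, 11, 18].
Therefore out = [9, 7, 1, 20, 11, 18].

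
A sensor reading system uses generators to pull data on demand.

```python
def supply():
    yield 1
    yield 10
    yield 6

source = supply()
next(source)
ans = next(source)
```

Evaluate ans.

Step 1: supply() creates a generator.
Step 2: next(source) yields 1 (consumed and discarded).
Step 3: next(source) yields 10, assigned to ans.
Therefore ans = 10.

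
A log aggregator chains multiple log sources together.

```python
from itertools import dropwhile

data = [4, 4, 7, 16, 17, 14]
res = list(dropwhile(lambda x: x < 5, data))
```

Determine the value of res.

Step 1: dropwhile drops elements while < 5:
  4 < 5: dropped
  4 < 5: dropped
  7: kept (dropping stopped)
Step 2: Remaining elements kept regardless of condition.
Therefore res = [7, 16, 17, 14].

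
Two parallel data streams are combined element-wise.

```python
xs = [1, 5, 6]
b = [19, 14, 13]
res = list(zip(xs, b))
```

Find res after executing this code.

Step 1: zip pairs elements at same index:
  Index 0: (1, 19)
  Index 1: (5, 14)
  Index 2: (6, 13)
Therefore res = [(1, 19), (5, 14), (6, 13)].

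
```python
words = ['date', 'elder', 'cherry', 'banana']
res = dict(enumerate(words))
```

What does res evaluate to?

Step 1: enumerate pairs indices with words:
  0 -> 'date'
  1 -> 'elder'
  2 -> 'cherry'
  3 -> 'banana'
Therefore res = {0: 'date', 1: 'elder', 2: 'cherry', 3: 'banana'}.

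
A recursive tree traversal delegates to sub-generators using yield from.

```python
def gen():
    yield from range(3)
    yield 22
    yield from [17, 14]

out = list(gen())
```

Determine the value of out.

Step 1: Trace yields in order:
  yield 0
  yield 1
  yield 2
  yield 22
  yield 17
  yield 14
Therefore out = [0, 1, 2, 22, 17, 14].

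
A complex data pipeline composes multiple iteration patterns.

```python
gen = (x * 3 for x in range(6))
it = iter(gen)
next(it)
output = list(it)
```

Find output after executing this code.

Step 1: Generator produces [0, 3, 6, 9, 12, 15].
Step 2: next(it) consumes first element (0).
Step 3: list(it) collects remaining: [3, 6, 9, 12, 15].
Therefore output = [3, 6, 9, 12, 15].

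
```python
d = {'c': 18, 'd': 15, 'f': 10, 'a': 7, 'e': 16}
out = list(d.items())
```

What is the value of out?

Step 1: d.items() returns (key, value) pairs in insertion order.
Therefore out = [('c', 18), ('d', 15), ('f', 10), ('a', 7), ('e', 16)].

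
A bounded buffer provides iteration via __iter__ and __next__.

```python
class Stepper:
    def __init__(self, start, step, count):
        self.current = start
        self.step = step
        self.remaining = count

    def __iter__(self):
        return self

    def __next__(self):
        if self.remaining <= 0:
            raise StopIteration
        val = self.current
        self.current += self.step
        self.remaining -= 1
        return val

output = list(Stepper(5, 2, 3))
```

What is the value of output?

Step 1: Stepper starts at 5, increments by 2, for 3 steps:
  Yield 5, then current += 2
  Yield 7, then current += 2
  Yield 9, then current += 2
Therefore output = [5, 7, 9].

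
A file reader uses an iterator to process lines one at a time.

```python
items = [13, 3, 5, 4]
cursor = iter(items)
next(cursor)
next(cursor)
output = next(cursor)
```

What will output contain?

Step 1: Create iterator over [13, 3, 5, 4].
Step 2: next() consumes 13.
Step 3: next() consumes 3.
Step 4: next() returns 5.
Therefore output = 5.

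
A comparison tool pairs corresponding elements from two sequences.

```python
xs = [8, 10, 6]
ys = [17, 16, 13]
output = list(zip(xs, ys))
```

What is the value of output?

Step 1: zip pairs elements at same index:
  Index 0: (8, 17)
  Index 1: (10, 16)
  Index 2: (6, 13)
Therefore output = [(8, 17), (10, 16), (6, 13)].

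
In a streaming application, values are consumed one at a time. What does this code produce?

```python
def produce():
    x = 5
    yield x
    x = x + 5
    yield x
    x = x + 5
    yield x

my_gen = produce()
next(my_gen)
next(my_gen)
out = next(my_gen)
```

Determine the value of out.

Step 1: Trace through generator execution:
  Yield 1: x starts at 5, yield 5
  Yield 2: x = 5 + 5 = 10, yield 10
  Yield 3: x = 10 + 5 = 15, yield 15
Step 2: First next() gets 5, second next() gets the second value, third next() yields 15.
Therefore out = 15.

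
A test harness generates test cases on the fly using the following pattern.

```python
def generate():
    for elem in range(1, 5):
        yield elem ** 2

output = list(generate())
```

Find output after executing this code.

Step 1: For each elem in range(1, 5), yield elem**2:
  elem=1: yield 1**2 = 1
  elem=2: yield 2**2 = 4
  elem=3: yield 3**2 = 9
  elem=4: yield 4**2 = 16
Therefore output = [1, 4, 9, 16].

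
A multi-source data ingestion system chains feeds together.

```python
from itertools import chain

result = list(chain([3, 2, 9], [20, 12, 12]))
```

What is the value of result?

Step 1: chain() concatenates iterables: [3, 2, 9] + [20, 12, 12].
Therefore result = [3, 2, 9, 20, 12, 12].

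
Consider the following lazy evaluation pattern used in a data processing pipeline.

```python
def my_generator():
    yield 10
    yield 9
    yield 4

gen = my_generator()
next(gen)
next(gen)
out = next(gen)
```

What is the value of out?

Step 1: my_generator() creates a generator.
Step 2: next(gen) yields 10 (consumed and discarded).
Step 3: next(gen) yields 9 (consumed and discarded).
Step 4: next(gen) yields 4, assigned to out.
Therefore out = 4.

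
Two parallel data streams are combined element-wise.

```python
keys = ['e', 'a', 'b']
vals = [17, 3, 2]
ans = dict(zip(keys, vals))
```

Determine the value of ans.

Step 1: zip pairs keys with values:
  'e' -> 17
  'a' -> 3
  'b' -> 2
Therefore ans = {'e': 17, 'a': 3, 'b': 2}.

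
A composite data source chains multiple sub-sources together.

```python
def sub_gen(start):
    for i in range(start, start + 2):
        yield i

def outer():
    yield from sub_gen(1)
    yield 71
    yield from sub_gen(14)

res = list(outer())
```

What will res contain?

Step 1: outer() delegates to sub_gen(1):
  yield 1
  yield 2
Step 2: yield 71
Step 3: Delegates to sub_gen(14):
  yield 14
  yield 15
Therefore res = [1, 2, 71, 14, 15].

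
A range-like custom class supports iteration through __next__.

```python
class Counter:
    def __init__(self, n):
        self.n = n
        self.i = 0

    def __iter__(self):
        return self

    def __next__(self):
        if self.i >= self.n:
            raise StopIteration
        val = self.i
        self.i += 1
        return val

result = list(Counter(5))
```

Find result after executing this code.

Step 1: Counter(5) creates an iterator counting 0 to 4.
Step 2: list() consumes all values: [0, 1, 2, 3, 4].
Therefore result = [0, 1, 2, 3, 4].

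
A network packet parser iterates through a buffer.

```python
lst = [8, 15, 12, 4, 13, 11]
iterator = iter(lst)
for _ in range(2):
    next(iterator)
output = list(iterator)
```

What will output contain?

Step 1: Create iterator over [8, 15, 12, 4, 13, 11].
Step 2: Advance 2 positions (consuming [8, 15]).
Step 3: list() collects remaining elements: [12, 4, 13, 11].
Therefore output = [12, 4, 13, 11].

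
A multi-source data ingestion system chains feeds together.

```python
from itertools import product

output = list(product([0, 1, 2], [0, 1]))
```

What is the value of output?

Step 1: product([0, 1, 2], [0, 1]) gives all pairs:
  (0, 0)
  (0, 1)
  (1, 0)
  (1, 1)
  (2, 0)
  (2, 1)
Therefore output = [(0, 0), (0, 1), (1, 0), (1, 1), (2, 0), (2, 1)].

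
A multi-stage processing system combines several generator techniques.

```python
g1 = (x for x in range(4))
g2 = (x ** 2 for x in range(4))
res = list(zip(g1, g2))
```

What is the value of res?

Step 1: g1 produces [0, 1, 2, 3].
Step 2: g2 produces [0, 1, 4, 9].
Step 3: zip pairs them: [(0, 0), (1, 1), (2, 4), (3, 9)].
Therefore res = [(0, 0), (1, 1), (2, 4), (3, 9)].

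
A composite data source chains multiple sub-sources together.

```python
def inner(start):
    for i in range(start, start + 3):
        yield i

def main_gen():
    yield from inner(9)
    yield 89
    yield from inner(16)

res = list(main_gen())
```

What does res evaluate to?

Step 1: main_gen() delegates to inner(9):
  yield 9
  yield 10
  yield 11
Step 2: yield 89
Step 3: Delegates to inner(16):
  yield 16
  yield 17
  yield 18
Therefore res = [9, 10, 11, 89, 16, 17, 18].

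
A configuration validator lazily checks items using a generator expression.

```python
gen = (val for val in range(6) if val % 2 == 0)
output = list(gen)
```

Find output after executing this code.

Step 1: Filter range(6) keeping only even values:
  val=0: even, included
  val=1: odd, excluded
  val=2: even, included
  val=3: odd, excluded
  val=4: even, included
  val=5: odd, excluded
Therefore output = [0, 2, 4].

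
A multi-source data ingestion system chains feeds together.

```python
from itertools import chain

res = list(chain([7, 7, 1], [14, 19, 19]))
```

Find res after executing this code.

Step 1: chain() concatenates iterables: [7, 7, 1] + [14, 19, 19].
Therefore res = [7, 7, 1, 14, 19, 19].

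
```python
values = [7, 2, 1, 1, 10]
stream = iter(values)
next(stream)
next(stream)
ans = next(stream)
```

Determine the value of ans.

Step 1: Create iterator over [7, 2, 1, 1, 10].
Step 2: next() consumes 7.
Step 3: next() consumes 2.
Step 4: next() returns 1.
Therefore ans = 1.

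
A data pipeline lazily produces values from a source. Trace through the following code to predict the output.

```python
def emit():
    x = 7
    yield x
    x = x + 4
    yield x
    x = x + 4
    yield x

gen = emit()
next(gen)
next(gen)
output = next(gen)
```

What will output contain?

Step 1: Trace through generator execution:
  Yield 1: x starts at 7, yield 7
  Yield 2: x = 7 + 4 = 11, yield 11
  Yield 3: x = 11 + 4 = 15, yield 15
Step 2: First next() gets 7, second next() gets the second value, third next() yields 15.
Therefore output = 15.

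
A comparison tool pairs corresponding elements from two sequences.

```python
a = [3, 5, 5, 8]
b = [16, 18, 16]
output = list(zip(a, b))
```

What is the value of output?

Step 1: zip stops at shortest (len(a)=4, len(b)=3):
  Index 0: (3, 16)
  Index 1: (5, 18)
  Index 2: (5, 16)
Step 2: Last element of a (8) has no pair, dropped.
Therefore output = [(3, 16), (5, 18), (5, 16)].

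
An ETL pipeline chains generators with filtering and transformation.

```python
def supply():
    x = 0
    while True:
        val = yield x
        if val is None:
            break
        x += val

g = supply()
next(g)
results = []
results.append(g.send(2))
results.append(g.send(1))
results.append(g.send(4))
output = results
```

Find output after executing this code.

Step 1: next(g) -> yield 0.
Step 2: send(2) -> x = 2, yield 2.
Step 3: send(1) -> x = 3, yield 3.
Step 4: send(4) -> x = 7, yield 7.
Therefore output = [2, 3, 7].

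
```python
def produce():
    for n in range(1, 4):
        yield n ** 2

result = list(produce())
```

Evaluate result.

Step 1: For each n in range(1, 4), yield n**2:
  n=1: yield 1**2 = 1
  n=2: yield 2**2 = 4
  n=3: yield 3**2 = 9
Therefore result = [1, 4, 9].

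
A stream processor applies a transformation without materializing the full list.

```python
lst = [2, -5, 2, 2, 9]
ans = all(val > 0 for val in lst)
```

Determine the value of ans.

Step 1: Check val > 0 for each element in [2, -5, 2, 2, 9]:
  2 > 0: True
  -5 > 0: False
  2 > 0: True
  2 > 0: True
  9 > 0: True
Step 2: all() returns False.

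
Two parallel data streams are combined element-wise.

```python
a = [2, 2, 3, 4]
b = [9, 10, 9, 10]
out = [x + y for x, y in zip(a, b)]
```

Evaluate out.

Step 1: Add corresponding elements:
  2 + 9 = 11
  2 + 10 = 12
  3 + 9 = 12
  4 + 10 = 14
Therefore out = [11, 12, 12, 14].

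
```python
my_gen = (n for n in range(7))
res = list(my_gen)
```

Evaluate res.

Step 1: Generator expression iterates range(7): [0, 1, 2, 3, 4, 5, 6].
Step 2: list() collects all values.
Therefore res = [0, 1, 2, 3, 4, 5, 6].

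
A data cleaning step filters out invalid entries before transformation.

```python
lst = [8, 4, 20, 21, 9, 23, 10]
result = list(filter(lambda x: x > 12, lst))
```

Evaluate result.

Step 1: Filter elements > 12:
  8: removed
  4: removed
  20: kept
  21: kept
  9: removed
  23: kept
  10: removed
Therefore result = [20, 21, 23].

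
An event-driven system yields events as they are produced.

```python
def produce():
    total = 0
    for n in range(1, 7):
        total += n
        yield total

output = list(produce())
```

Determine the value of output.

Step 1: Generator accumulates running sum:
  n=1: total = 1, yield 1
  n=2: total = 3, yield 3
  n=3: total = 6, yield 6
  n=4: total = 10, yield 10
  n=5: total = 15, yield 15
  n=6: total = 21, yield 21
Therefore output = [1, 3, 6, 10, 15, 21].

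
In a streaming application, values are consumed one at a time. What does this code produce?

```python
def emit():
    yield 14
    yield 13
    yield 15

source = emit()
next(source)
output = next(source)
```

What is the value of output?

Step 1: emit() creates a generator.
Step 2: next(source) yields 14 (consumed and discarded).
Step 3: next(source) yields 13, assigned to output.
Therefore output = 13.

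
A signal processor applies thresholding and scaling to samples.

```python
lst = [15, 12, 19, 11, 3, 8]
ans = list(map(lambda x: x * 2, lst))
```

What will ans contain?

Step 1: Apply lambda x: x * 2 to each element:
  15 -> 30
  12 -> 24
  19 -> 38
  11 -> 22
  3 -> 6
  8 -> 16
Therefore ans = [30, 24, 38, 22, 6, 16].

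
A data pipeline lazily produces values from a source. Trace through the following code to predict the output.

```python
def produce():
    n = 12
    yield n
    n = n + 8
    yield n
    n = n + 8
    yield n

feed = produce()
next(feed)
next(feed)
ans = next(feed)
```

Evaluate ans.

Step 1: Trace through generator execution:
  Yield 1: n starts at 12, yield 12
  Yield 2: n = 12 + 8 = 20, yield 20
  Yield 3: n = 20 + 8 = 28, yield 28
Step 2: First next() gets 12, second next() gets the second value, third next() yields 28.
Therefore ans = 28.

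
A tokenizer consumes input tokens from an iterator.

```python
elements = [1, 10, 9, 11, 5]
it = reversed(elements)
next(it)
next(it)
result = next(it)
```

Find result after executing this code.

Step 1: reversed([1, 10, 9, 11, 5]) gives iterator: [5, 11, 9, 10, 1].
Step 2: First next() = 5, second next() = 11.
Step 3: Third next() = 9.
Therefore result = 9.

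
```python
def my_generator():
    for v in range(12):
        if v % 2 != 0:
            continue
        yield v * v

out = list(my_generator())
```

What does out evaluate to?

Step 1: Only yield v**2 when v is divisible by 2:
  v=0: 0 % 2 == 0, yield 0**2 = 0
  v=2: 2 % 2 == 0, yield 2**2 = 4
  v=4: 4 % 2 == 0, yield 4**2 = 16
  v=6: 6 % 2 == 0, yield 6**2 = 36
  v=8: 8 % 2 == 0, yield 8**2 = 64
  v=10: 10 % 2 == 0, yield 10**2 = 100
Therefore out = [0, 4, 16, 36, 64, 100].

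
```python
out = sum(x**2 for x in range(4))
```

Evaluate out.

Step 1: Compute x**2 for each x in range(4):
  x=0: 0**2 = 0
  x=1: 1**2 = 1
  x=2: 2**2 = 4
  x=3: 3**2 = 9
Step 2: sum = 0 + 1 + 4 + 9 = 14.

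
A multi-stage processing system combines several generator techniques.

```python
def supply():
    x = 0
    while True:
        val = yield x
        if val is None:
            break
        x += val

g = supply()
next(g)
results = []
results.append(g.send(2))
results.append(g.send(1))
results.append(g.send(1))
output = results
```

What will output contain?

Step 1: next(g) -> yield 0.
Step 2: send(2) -> x = 2, yield 2.
Step 3: send(1) -> x = 3, yield 3.
Step 4: send(1) -> x = 4, yield 4.
Therefore output = [2, 3, 4].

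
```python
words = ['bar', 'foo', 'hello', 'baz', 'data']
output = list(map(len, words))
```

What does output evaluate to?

Step 1: Map len() to each word:
  'bar' -> 3
  'foo' -> 3
  'hello' -> 5
  'baz' -> 3
  'data' -> 4
Therefore output = [3, 3, 5, 3, 4].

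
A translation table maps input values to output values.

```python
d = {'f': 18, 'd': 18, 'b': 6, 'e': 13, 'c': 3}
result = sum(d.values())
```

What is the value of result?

Step 1: d.values() = [18, 18, 6, 13, 3].
Step 2: sum = 58.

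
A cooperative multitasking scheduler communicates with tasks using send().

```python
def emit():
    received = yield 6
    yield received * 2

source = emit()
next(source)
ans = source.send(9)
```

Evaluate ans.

Step 1: next(source) advances to first yield, producing 6.
Step 2: send(9) resumes, received = 9.
Step 3: yield received * 2 = 9 * 2 = 18.
Therefore ans = 18.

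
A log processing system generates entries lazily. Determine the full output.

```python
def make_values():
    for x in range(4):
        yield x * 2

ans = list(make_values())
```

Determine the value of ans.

Step 1: For each x in range(4), yield x * 2:
  x=0: yield 0 * 2 = 0
  x=1: yield 1 * 2 = 2
  x=2: yield 2 * 2 = 4
  x=3: yield 3 * 2 = 6
Therefore ans = [0, 2, 4, 6].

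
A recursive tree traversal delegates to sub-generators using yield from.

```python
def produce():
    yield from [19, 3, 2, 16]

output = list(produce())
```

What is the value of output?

Step 1: yield from delegates to the iterable, yielding each element.
Step 2: Collected values: [19, 3, 2, 16].
Therefore output = [19, 3, 2, 16].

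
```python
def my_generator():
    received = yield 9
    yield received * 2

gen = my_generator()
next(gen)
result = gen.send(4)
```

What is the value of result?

Step 1: next(gen) advances to first yield, producing 9.
Step 2: send(4) resumes, received = 4.
Step 3: yield received * 2 = 4 * 2 = 8.
Therefore result = 8.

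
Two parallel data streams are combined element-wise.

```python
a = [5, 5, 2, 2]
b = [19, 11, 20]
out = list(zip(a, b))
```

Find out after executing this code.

Step 1: zip stops at shortest (len(a)=4, len(b)=3):
  Index 0: (5, 19)
  Index 1: (5, 11)
  Index 2: (2, 20)
Step 2: Last element of a (2) has no pair, dropped.
Therefore out = [(5, 19), (5, 11), (2, 20)].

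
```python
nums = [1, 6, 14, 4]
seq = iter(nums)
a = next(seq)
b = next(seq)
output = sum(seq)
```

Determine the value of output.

Step 1: Create iterator over [1, 6, 14, 4].
Step 2: a = next() = 1, b = next() = 6.
Step 3: sum() of remaining [14, 4] = 18.
Therefore output = 18.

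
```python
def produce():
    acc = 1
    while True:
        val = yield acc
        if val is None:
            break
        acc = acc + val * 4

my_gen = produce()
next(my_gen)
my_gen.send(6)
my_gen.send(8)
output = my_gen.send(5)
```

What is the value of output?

Step 1: next() -> yield acc=1.
Step 2: send(6) -> val=6, acc = 1 + 6*4 = 25, yield 25.
Step 3: send(8) -> val=8, acc = 25 + 8*4 = 57, yield 57.
Step 4: send(5) -> val=5, acc = 57 + 5*4 = 77, yield 77.
Therefore output = 77.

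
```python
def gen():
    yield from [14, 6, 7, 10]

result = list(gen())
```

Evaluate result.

Step 1: yield from delegates to the iterable, yielding each element.
Step 2: Collected values: [14, 6, 7, 10].
Therefore result = [14, 6, 7, 10].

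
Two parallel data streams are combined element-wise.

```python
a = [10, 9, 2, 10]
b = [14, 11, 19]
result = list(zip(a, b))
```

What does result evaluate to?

Step 1: zip stops at shortest (len(a)=4, len(b)=3):
  Index 0: (10, 14)
  Index 1: (9, 11)
  Index 2: (2, 19)
Step 2: Last element of a (10) has no pair, dropped.
Therefore result = [(10, 14), (9, 11), (2, 19)].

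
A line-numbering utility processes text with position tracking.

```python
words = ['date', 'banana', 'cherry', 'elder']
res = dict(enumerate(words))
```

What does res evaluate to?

Step 1: enumerate pairs indices with words:
  0 -> 'date'
  1 -> 'banana'
  2 -> 'cherry'
  3 -> 'elder'
Therefore res = {0: 'date', 1: 'banana', 2: 'cherry', 3: 'elder'}.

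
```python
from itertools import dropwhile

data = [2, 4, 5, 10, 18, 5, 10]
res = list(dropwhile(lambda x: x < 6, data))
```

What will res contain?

Step 1: dropwhile drops elements while < 6:
  2 < 6: dropped
  4 < 6: dropped
  5 < 6: dropped
  10: kept (dropping stopped)
Step 2: Remaining elements kept regardless of condition.
Therefore res = [10, 18, 5, 10].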